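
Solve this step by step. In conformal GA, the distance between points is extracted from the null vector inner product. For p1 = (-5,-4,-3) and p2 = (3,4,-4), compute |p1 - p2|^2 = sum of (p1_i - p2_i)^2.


p1 - p2 = (-8, -8, 1)
|p1 - p2|^2 = (-8)^2 + (-8)^2 + 1^2
= 64 + 64 + 1
= 129


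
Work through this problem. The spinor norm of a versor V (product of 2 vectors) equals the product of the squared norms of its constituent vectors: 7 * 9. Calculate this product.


Spinor norm N(V) = |v1|^2 * |v2|^2 * ... * |v2|^2
= 7 * 9
Running product: 7, 63
N(V) = 63


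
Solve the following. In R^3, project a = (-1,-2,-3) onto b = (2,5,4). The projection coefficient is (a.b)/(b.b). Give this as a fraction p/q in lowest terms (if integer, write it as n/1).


Projection coefficient = (a . b) / (b . b)
a . b = (-1)*2 + (-2)*5 + (-3)*4
= -2 + (-10) + (-12) = -24
b . b = 2^2 + 5^2 + 4^2
= 4 + 25 + 16 = 45
Coefficient = -24/45
In lowest terms: -8/15


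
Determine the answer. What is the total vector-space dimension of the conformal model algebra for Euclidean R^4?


The conformal model of R^4 uses Cl(5,1): the 4 Euclidean generators plus two extra orthogonal generators e+ (e+^2 = +1) and e- (e-^2 = -1), from which the null vectors e0, einf are built.
Number of generators m = 4 + 2 = 6.
dim Cl(p,q) = 2^m = 2^6 = 64


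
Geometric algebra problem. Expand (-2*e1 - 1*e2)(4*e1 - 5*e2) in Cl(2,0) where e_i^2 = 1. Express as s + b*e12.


Expand: (-2*e1 - 1*e2)(4*e1 - 5*e2)
= (-2)*4*e1e1 + (-2)*(-5)*e1e2 + (-1)*4*e2e1 + (-1)*(-5)*e2e2
Using e1^2 = e2^2 = 1, e2e1 = -e1e2:
Scalar part s = (-2)*4 + (-1)*(-5) = -8 + 5 = -3
Bivector part b = (-2)*(-5) - (-1)*4 = 10 - (-4) = 14
uv = -3 + 14*e12


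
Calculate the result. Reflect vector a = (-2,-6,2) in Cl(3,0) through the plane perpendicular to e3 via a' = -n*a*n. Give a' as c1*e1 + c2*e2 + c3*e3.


Reflection formula: a' = -n*a*n, with n = e3 (unit vector, n^2 = 1).
For reflection through hyperplane perp to e3:
The component along e3 flips sign, others stay.
a = (-2, -6, 2)
a' = (-2, -6, -2)
a' = -2*e1 - 6*e2 - 2*e3


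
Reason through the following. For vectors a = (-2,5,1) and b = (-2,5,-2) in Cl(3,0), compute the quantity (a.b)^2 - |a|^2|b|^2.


a . b = (-2)*(-2) + 5*5 + 1*(-2)
= 4 + 25 + (-2) = 27
|a|^2 = (-2)^2 + 5^2 + 1^2 = 30
|b|^2 = (-2)^2 + 5^2 + (-2)^2 = 33
(a.b)^2 = 27^2 = 729
|a|^2 * |b|^2 = 30 * 33 = 990
Result = 729 - 990 = -261


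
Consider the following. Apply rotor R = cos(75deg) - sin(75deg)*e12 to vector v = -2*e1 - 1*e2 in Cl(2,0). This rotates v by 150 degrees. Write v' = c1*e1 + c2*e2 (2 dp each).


Rotor R = cos(75deg) - sin(75deg)*e12
Rotation angle theta = 2 * 75 = 150 degrees
v' = R*v*~R rotates v by theta.
cos(150deg) = -0.8660, sin(150deg) = 0.5000
v'_1 = -2*cos(150deg) - (-1)*sin(150deg)
= -2*(-0.8660) - (-1)*0.5000
= 2.23
v'_2 = -2*sin(150deg) + (-1)*cos(150deg)
= -2*0.5000 + (-1)*(-0.8660)
= -0.13
v' = 2.23*e1 - 0.13*e2


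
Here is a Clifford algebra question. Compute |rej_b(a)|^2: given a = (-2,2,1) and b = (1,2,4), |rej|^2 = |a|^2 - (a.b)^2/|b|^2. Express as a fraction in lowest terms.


|a|^2 = (-2)^2 + 2^2 + 1^2 = 9
|b|^2 = 1^2 + 2^2 + 4^2 = 21
a . b = (-2)*1 + 2*2 + 1*4 = 6
(a.b)^2 = 6^2 = 36
|rej|^2 = 9 - 36/21
= (189 - 36)/21
= 153/21
In lowest terms: 51/7


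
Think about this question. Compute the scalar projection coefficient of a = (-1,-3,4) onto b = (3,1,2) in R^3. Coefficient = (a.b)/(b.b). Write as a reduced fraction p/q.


Projection coefficient = (a . b) / (b . b)
a . b = (-1)*3 + (-3)*1 + 4*2
= -3 + (-3) + 8 = 2
b . b = 3^2 + 1^2 + 2^2
= 9 + 1 + 4 = 14
Coefficient = 2/14
In lowest terms: 1/7


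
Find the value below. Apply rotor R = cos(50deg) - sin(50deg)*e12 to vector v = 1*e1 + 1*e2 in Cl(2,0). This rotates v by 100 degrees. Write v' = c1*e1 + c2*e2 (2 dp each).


Rotor R = cos(50deg) - sin(50deg)*e12
Rotation angle theta = 2 * 50 = 100 degrees
v' = R*v*~R rotates v by theta.
cos(100deg) = -0.1736, sin(100deg) = 0.9848
v'_1 = 1*cos(100deg) - 1*sin(100deg)
= 1*(-0.1736) - 1*0.9848
= -1.16
v'_2 = 1*sin(100deg) + 1*cos(100deg)
= 1*0.9848 + 1*(-0.1736)
= 0.81
v' = -1.16*e1 + 0.81*e2


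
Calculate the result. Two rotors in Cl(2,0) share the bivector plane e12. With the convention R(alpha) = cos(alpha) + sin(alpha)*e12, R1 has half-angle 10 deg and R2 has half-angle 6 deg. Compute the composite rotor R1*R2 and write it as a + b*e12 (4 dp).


Same-plane rotors commute and their half-angles add:
R1*R2 = cos(a1 + a2) + sin(a1 + a2)*e12.
a1 + a2 = 10 + 6 = 16 deg
cos(16 deg) = 0.9613
sin(16 deg) = 0.2756
R1*R2 = 0.9613 + 0.2756*e12


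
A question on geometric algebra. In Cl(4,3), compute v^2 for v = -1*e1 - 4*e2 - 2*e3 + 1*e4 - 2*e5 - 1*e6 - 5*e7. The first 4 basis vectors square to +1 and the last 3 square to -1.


v^2 = sum of c_i^2 * e_i^2
Positive signature terms (e_i^2 = +1): (-1)^2 + (-4)^2 + (-2)^2 + 1^2 = 22
Negative signature terms (e_j^2 = -1): (-2)^2 + (-1)^2 + (-5)^2 = 30
v^2 = 22 - 30 = -8


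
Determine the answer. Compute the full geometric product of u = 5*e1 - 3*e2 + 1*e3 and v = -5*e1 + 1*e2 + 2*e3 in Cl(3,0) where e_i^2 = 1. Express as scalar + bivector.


In Cl(3,0): e_i^2 = 1, e_ie_j = -e_je_i for i != j.
Scalar part = u . v = 5*(-5) + (-3)*1 + 1*2
= -25 + (-3) + 2 = -26
e12 coeff = 5*1 - (-3)*(-5) = 5 - 15 = -10
e13 coeff = 5*2 - 1*(-5) = 10 - (-5) = 15
e23 coeff = (-3)*2 - 1*1 = -6 - 1 = -7
uv = -26 - 10*e12 + 15*e13 - 7*e23


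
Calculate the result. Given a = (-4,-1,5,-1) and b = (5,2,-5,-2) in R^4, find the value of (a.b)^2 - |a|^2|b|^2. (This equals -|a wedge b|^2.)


a . b = (-4)*5 + (-1)*2 + 5*(-5) + (-1)*(-2)
= -20 + (-2) + (-25) + 2 = -45
|a|^2 = (-4)^2 + (-1)^2 + 5^2 + (-1)^2 = 43
|b|^2 = 5^2 + 2^2 + (-5)^2 + (-2)^2 = 58
(a.b)^2 = (-45)^2 = 2025
|a|^2 * |b|^2 = 43 * 58 = 2494
Result = 2025 - 2494 = -469


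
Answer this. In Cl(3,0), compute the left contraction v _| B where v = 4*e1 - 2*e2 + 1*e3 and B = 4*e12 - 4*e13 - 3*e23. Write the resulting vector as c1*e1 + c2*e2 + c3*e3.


Left contraction v _| B = <vB>_1 (grade-1 part of the geometric product vB).
Using e1_|e12 = e2, e2_|e12 = -e1, e1_|e13 = e3, e3_|e13 = -e1, e2_|e23 = e3, e3_|e23 = -e2:
e1 coeff: -v2*b12 - v3*b13 = -(-2)*(4) - (1)*(-4) = 12
e2 coeff: v1*b12 - v3*b23 = (4)*(4) - (1)*(-3) = 19
e3 coeff: v1*b13 + v2*b23 = (4)*(-4) + (-2)*(-3) = -10
v _| B = 12*e1 + 19*e2 - 10*e3


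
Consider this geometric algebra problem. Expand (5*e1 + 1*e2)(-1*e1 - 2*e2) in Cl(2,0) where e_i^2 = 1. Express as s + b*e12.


Expand: (5*e1 + 1*e2)(-1*e1 - 2*e2)
= 5*(-1)*e1e1 + 5*(-2)*e1e2 + 1*(-1)*e2e1 + 1*(-2)*e2e2
Using e1^2 = e2^2 = 1, e2e1 = -e1e2:
Scalar part s = 5*(-1) + 1*(-2) = -5 + (-2) = -7
Bivector part b = 5*(-2) - 1*(-1) = -10 - (-1) = -9
uv = -7 - 9*e12


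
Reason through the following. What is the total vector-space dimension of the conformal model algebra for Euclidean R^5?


The conformal model of R^5 uses Cl(6,1): the 5 Euclidean generators plus two extra orthogonal generators e+ (e+^2 = +1) and e- (e-^2 = -1), from which the null vectors e0, einf are built.
Number of generators m = 5 + 2 = 7.
dim Cl(p,q) = 2^m = 2^7 = 128


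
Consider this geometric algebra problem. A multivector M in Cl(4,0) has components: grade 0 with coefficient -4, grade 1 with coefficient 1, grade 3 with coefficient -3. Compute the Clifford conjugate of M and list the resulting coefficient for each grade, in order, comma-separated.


Clifford conjugate sign for grade k: (-1)^(k(k+1)/2)
Grade 0: (-1)^(0*1/2) = (-1)^0 = 1, coeff -4 -> -4
Grade 1: (-1)^(1*2/2) = (-1)^1 = -1, coeff 1 -> -1
Grade 3: (-1)^(3*4/2) = (-1)^6 = 1, coeff -3 -> -3
Conjugated coefficients: -4, -1, -3


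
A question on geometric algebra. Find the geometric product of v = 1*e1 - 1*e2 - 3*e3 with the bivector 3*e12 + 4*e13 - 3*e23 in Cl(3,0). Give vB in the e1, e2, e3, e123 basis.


vB has grade-1 (vector) and grade-3 (trivector) parts: vB = (v _| B) + (v ^ B).
Vector part <vB>_1:
  e1: -v2*b12 - v3*b13 = -(-1)*(3) - (-3)*(4) = 15
  e2: v1*b12 - v3*b23 = (1)*(3) - (-3)*(-3) = -6
  e3: v1*b13 + v2*b23 = (1)*(4) + (-1)*(-3) = 7
Trivector part <vB>_3:
  e123: v1*b23 - v2*b13 + v3*b12 = (1)*(-3) - (-1)*(4) + (-3)*(3) = -8
vB = 15*e1 - 6*e2 + 7*e3 - 8*e123


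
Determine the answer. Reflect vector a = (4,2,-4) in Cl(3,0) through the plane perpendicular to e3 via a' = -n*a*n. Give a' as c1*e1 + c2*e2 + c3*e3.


Reflection formula: a' = -n*a*n, with n = e3 (unit vector, n^2 = 1).
For reflection through hyperplane perp to e3:
The component along e3 flips sign, others stay.
a = (4, 2, -4)
a' = (4, 2, 4)
a' = 4*e1 + 2*e2 + 4*e3


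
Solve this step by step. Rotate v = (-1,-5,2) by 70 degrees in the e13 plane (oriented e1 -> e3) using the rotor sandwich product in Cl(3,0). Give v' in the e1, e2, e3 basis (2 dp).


Rotor R = cos(35deg) - sin(35deg)*e13
Rotation angle theta = 2 * 35 = 70 degrees in the e13 plane (e1 -> e3).
The component perpendicular to the plane (e2) is invariant: v'_2 = v2 = -5.00
cos(70deg) = 0.3420, sin(70deg) = 0.9397
v'_1 = v1*cos(theta) - v3*sin(theta) = -1*0.3420 - 2*0.9397 = -2.22
v'_3 = v1*sin(theta) + v3*cos(theta) = -1*0.9397 + 2*0.3420 = -0.26
v' = -2.22*e1 - 5.00*e2 - 0.26*e3


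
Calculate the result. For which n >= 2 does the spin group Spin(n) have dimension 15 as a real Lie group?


dim Spin(n) = dim so(n) = n(n-1)/2.
Solve n(n-1)/2 = 15, i.e. n^2 - n - 30 = 0.
Discriminant = 1 + 8*15 = 121
n = (1 + sqrt(121))/2 = (1 + 11)/2 = 6


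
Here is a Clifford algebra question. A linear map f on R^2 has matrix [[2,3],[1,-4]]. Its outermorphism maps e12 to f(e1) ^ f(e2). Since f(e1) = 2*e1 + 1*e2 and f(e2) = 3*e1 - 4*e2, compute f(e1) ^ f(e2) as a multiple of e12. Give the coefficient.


The outermorphism of a linear map f sends e1^e2 to f(e1)^f(e2).
f(e1) = 2*e1 + 1*e2
f(e2) = 3*e1 - 4*e2
f(e1) ^ f(e2) = (2*e1 + 1*e2) ^ (3*e1 - 4*e2)
= 2*(-4)*e12 + 1*3*e21
= (-8 - 3)*e12
= -11*e12
Coefficient = -11


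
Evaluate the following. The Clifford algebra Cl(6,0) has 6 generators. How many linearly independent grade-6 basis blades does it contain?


Number of grade-k basis blades in Cl(p,q) with n = p + q is C(n, k).
n = 6 + 0 = 6
C(6, 6) = 6! / (6! * 0!)
= 720 / (720 * 1)
= 1


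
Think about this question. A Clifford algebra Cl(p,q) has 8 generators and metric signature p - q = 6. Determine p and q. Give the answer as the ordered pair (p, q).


We need p + q = 8 and p - q = 6.
Adding: 2p = 8 + 6 = 14, so p = 7.
Then q = 8 - 7 = 1.
(p, q) = (7, 1)


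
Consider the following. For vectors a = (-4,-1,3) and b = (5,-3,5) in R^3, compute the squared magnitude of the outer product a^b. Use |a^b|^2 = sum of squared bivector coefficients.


a wedge b = (a1*b2 - a2*b1)*e12 + (a1*b3 - a3*b1)*e13 + (a2*b3 - a3*b2)*e23
e12 coeff: (-4)*(-3) - (-1)*5 = 12 - (-5) = 17
e13 coeff: (-4)*5 - 3*5 = -20 - 15 = -35
e23 coeff: (-1)*5 - 3*(-3) = -5 - (-9) = 4
|a wedge b|^2 = 17^2 + (-35)^2 + 4^2
= 289 + 1225 + 16
= 1530


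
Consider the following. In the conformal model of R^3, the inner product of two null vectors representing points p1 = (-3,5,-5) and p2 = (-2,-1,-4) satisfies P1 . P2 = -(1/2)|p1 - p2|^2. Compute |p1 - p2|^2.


p1 - p2 = (-1, 6, -1)
|p1 - p2|^2 = (-1)^2 + 6^2 + (-1)^2
= 1 + 36 + 1
= 38


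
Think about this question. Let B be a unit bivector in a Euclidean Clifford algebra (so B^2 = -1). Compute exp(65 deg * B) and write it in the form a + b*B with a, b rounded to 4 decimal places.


For a unit bivector B with B^2 = -1, the exponential series gives
e^(theta*B) = cos(theta) + sin(theta)*B (the GA analogue of Euler's formula).
theta = 65 degrees = 1.134464 rad
cos(65 deg) = 0.4226
sin(65 deg) = 0.9063
exp(theta*B) = 0.4226 + 0.9063*B


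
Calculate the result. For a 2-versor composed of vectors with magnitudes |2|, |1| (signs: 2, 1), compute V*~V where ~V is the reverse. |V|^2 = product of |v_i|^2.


Each vector v_i has |v_i|^2 = s_i^2
Squared scales: 2^2 = 4, 1^2 = 1
|V|^2 = 4 * 1
= 4


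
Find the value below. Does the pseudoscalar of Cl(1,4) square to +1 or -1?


The pseudoscalar I = e1...e_n (product of all n generators) of Cl(p,q) satisfies I^2 = (-1)^(q + n(n-1)/2).
p = 1, q = 4, n = p + q = 5
n(n-1)/2 = 5 * 4 / 2 = 10
Exponent = q + n(n-1)/2 = 4 + 10 = 14
I^2 = (-1)^14 = +1


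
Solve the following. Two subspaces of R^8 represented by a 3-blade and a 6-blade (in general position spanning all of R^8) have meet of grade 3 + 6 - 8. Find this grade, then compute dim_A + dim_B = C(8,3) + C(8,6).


Meet grade = grade(A) + grade(B) - n
= 3 + 6 - 8 = 1
C(8,3) = 56
C(8,6) = 28
dim_A + dim_B = 56 + 28 = 84


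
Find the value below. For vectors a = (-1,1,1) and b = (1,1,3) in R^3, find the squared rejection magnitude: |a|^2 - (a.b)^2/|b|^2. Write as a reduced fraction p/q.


|a|^2 = (-1)^2 + 1^2 + 1^2 = 3
|b|^2 = 1^2 + 1^2 + 3^2 = 11
a . b = (-1)*1 + 1*1 + 1*3 = 3
(a.b)^2 = 3^2 = 9
|rej|^2 = 3 - 9/11
= (33 - 9)/11
= 24/11
In lowest terms: 24/11


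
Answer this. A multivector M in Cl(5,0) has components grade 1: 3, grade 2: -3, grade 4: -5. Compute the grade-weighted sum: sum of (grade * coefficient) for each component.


Grade-weighted sum = sum of grade_k * coefficient_k
1*3 = 3
2*(-3) = -6
4*(-5) = -20
Total = 3 + (-6) + (-20) = -23


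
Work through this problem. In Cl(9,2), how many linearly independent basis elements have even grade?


Even subalgebra dimension = 2^(n-1)
n = 9 + 2 = 11
2^(11 - 1) = 2^10 = 1024
Verification: sum of C(11,k) for even k = 1 + 55 + 330 + 462 + 165 + 11 = 1024
Result = 1024


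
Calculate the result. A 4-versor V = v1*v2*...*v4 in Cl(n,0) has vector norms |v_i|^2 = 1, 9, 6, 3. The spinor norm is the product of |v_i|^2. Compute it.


Spinor norm N(V) = |v1|^2 * |v2|^2 * ... * |v4|^2
= 1 * 9 * 6 * 3
Running product: 1, 9, 54, 162
N(V) = 162


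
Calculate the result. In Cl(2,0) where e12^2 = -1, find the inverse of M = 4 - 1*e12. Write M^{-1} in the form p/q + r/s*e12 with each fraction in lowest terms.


M = 4 - 1*e12, where e12^2 = -1.
Since M commutes with its reverse ~M = a - b*e12, M * ~M = a^2 - b^2*e12^2 = a^2 + b^2.
So M^{-1} = ~M / (a^2 + b^2) = (a - b*e12)/(a^2 + b^2).
a^2 + b^2 = 16 + 1 = 17
Scalar part = 4/17 = 4/17
Bivector coeff = 1/17 = 1/17
M^{-1} = 4/17 + 1/17*e12


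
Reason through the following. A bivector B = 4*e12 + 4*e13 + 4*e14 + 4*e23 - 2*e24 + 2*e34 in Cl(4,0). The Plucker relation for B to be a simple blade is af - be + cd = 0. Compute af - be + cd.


Plucker relation: af - be + cd
a*f = 4*2 = 8
b*e = 4*(-2) = -8
c*d = 4*4 = 16
af - be + cd = 8 - (-8) + 16
= 32


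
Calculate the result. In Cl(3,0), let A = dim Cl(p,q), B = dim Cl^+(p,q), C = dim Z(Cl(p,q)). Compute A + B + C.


n = 3 + 0 = 3
Total dim = 2^3 = 8
Even subalgebra dim = 2^2 = 4
n is odd, so center dim = 2
Sum = 8 + 4 + 2 = 14


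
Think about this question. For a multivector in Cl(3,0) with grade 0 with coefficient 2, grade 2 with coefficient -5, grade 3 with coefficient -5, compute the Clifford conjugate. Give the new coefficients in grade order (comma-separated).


Clifford conjugate sign for grade k: (-1)^(k(k+1)/2)
Grade 0: (-1)^(0*1/2) = (-1)^0 = 1, coeff 2 -> 2
Grade 2: (-1)^(2*3/2) = (-1)^3 = -1, coeff -5 -> 5
Grade 3: (-1)^(3*4/2) = (-1)^6 = 1, coeff -5 -> -5
Conjugated coefficients: 2, 5, -5


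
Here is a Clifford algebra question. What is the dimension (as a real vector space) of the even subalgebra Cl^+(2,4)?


Even subalgebra dimension = 2^(n-1)
n = 2 + 4 = 6
2^(6 - 1) = 2^5 = 32
Verification: sum of C(6,k) for even k = 1 + 15 + 15 + 1 = 32
Result = 32


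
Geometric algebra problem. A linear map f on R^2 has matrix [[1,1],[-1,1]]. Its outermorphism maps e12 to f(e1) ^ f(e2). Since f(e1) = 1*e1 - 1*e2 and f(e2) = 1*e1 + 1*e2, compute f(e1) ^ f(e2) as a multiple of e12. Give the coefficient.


The outermorphism of a linear map f sends e1^e2 to f(e1)^f(e2).
f(e1) = 1*e1 - 1*e2
f(e2) = 1*e1 + 1*e2
f(e1) ^ f(e2) = (1*e1 - 1*e2) ^ (1*e1 + 1*e2)
= 1*1*e12 + (-1)*1*e21
= (1 - (-1))*e12
= 2*e12
Coefficient = 2


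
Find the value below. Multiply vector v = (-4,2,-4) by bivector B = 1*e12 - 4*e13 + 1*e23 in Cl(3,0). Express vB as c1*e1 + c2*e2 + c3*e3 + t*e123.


vB has grade-1 (vector) and grade-3 (trivector) parts: vB = (v _| B) + (v ^ B).
Vector part <vB>_1:
  e1: -v2*b12 - v3*b13 = -(2)*(1) - (-4)*(-4) = -18
  e2: v1*b12 - v3*b23 = (-4)*(1) - (-4)*(1) = 0
  e3: v1*b13 + v2*b23 = (-4)*(-4) + (2)*(1) = 18
Trivector part <vB>_3:
  e123: v1*b23 - v2*b13 + v3*b12 = (-4)*(1) - (2)*(-4) + (-4)*(1) = 0
vB = -18*e1 + 0*e2 + 18*e3 + 0*e123


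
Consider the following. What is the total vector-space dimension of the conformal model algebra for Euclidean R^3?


The conformal model of R^3 uses Cl(4,1): the 3 Euclidean generators plus two extra orthogonal generators e+ (e+^2 = +1) and e- (e-^2 = -1), from which the null vectors e0, einf are built.
Number of generators m = 3 + 2 = 5.
dim Cl(p,q) = 2^m = 2^5 = 32


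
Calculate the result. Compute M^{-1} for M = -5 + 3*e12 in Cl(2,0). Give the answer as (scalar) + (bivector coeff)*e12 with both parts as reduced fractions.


M = -5 + 3*e12, where e12^2 = -1.
Since M commutes with its reverse ~M = a - b*e12, M * ~M = a^2 - b^2*e12^2 = a^2 + b^2.
So M^{-1} = ~M / (a^2 + b^2) = (a - b*e12)/(a^2 + b^2).
a^2 + b^2 = 25 + 9 = 34
Scalar part = -5/34 = -5/34
Bivector coeff = -3/34 = -3/34
M^{-1} = -5/34 - 3/34*e12


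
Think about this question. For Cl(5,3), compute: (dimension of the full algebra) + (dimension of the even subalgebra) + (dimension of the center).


n = 5 + 3 = 8
Total dim = 2^8 = 256
Even subalgebra dim = 2^7 = 128
n is even, so center dim = 1
Sum = 256 + 128 + 1 = 385


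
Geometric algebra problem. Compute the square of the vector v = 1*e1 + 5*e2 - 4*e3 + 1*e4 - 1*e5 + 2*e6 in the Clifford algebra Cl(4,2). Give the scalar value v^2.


v^2 = sum of c_i^2 * e_i^2
Positive signature terms (e_i^2 = +1): 1^2 + 5^2 + (-4)^2 + 1^2 = 43
Negative signature terms (e_j^2 = -1): (-1)^2 + 2^2 = 5
v^2 = 43 - 5 = 38


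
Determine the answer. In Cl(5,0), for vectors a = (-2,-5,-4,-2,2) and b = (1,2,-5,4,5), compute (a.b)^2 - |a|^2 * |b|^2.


a . b = (-2)*1 + (-5)*2 + (-4)*(-5) + (-2)*4 + 2*5
= -2 + (-10) + 20 + (-8) + 10 = 10
|a|^2 = (-2)^2 + (-5)^2 + (-4)^2 + (-2)^2 + 2^2 = 53
|b|^2 = 1^2 + 2^2 + (-5)^2 + 4^2 + 5^2 = 71
(a.b)^2 = 10^2 = 100
|a|^2 * |b|^2 = 53 * 71 = 3763
Result = 100 - 3763 = -3663


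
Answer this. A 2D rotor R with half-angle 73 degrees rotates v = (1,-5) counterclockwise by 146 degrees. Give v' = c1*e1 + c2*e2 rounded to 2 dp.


Rotor R = cos(73deg) - sin(73deg)*e12
Rotation angle theta = 2 * 73 = 146 degrees
v' = R*v*~R rotates v by theta.
cos(146deg) = -0.8290, sin(146deg) = 0.5592
v'_1 = 1*cos(146deg) - (-5)*sin(146deg)
= 1*(-0.8290) - (-5)*0.5592
= 1.97
v'_2 = 1*sin(146deg) + (-5)*cos(146deg)
= 1*0.5592 + (-5)*(-0.8290)
= 4.70
v' = 1.97*e1 + 4.70*e2


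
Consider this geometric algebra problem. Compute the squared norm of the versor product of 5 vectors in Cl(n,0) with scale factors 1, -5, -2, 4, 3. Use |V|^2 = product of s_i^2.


Each vector v_i has |v_i|^2 = s_i^2
Squared scales: 1^2 = 1, (-5)^2 = 25, (-2)^2 = 4, 4^2 = 16, 3^2 = 9
|V|^2 = 1 * 25 * 4 * 16 * 9
= 14400


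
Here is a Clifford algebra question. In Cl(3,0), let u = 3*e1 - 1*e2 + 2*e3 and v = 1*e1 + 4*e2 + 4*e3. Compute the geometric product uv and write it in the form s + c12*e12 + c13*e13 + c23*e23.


In Cl(3,0): e_i^2 = 1, e_ie_j = -e_je_i for i != j.
Scalar part = u . v = 3*1 + (-1)*4 + 2*4
= 3 + (-4) + 8 = 7
e12 coeff = 3*4 - (-1)*1 = 12 - (-1) = 13
e13 coeff = 3*4 - 2*1 = 12 - 2 = 10
e23 coeff = (-1)*4 - 2*4 = -4 - 8 = -12
uv = 7 + 13*e12 + 10*e13 - 12*e23


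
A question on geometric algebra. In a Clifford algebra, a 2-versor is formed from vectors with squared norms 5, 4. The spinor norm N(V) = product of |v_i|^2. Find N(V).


Spinor norm N(V) = |v1|^2 * |v2|^2 * ... * |v2|^2
= 5 * 4
Running product: 5, 20
N(V) = 20


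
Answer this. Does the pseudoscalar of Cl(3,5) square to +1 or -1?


The pseudoscalar I = e1...e_n (product of all n generators) of Cl(p,q) satisfies I^2 = (-1)^(q + n(n-1)/2).
p = 3, q = 5, n = p + q = 8
n(n-1)/2 = 8 * 7 / 2 = 28
Exponent = q + n(n-1)/2 = 5 + 28 = 33
I^2 = (-1)^33 = -1


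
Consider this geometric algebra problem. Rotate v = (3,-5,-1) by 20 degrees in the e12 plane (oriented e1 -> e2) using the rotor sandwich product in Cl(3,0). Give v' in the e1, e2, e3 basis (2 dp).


Rotor R = cos(10deg) - sin(10deg)*e12
Rotation angle theta = 2 * 10 = 20 degrees in the e12 plane (e1 -> e2).
The component perpendicular to the plane (e3) is invariant: v'_3 = v3 = -1.00
cos(20deg) = 0.9397, sin(20deg) = 0.3420
v'_1 = v1*cos(theta) - v2*sin(theta) = 3*0.9397 - (-5)*0.3420 = 4.53
v'_2 = v1*sin(theta) + v2*cos(theta) = 3*0.3420 + (-5)*0.9397 = -3.67
v' = 4.53*e1 - 3.67*e2 - 1.00*e3


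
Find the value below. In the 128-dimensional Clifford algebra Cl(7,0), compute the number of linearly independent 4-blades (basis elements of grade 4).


Number of grade-k basis blades in Cl(p,q) with n = p + q is C(n, k).
n = 7 + 0 = 7
C(7, 4) = 7! / (4! * 3!)
= 5040 / (24 * 6)
= 35


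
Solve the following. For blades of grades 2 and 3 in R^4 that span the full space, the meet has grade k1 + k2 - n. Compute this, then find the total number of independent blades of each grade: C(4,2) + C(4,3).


Meet grade = grade(A) + grade(B) - n
= 2 + 3 - 4 = 1
C(4,2) = 6
C(4,3) = 4
dim_A + dim_B = 6 + 4 = 10


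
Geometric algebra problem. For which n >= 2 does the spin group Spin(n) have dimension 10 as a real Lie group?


dim Spin(n) = dim so(n) = n(n-1)/2.
Solve n(n-1)/2 = 10, i.e. n^2 - n - 20 = 0.
Discriminant = 1 + 8*10 = 81
n = (1 + sqrt(81))/2 = (1 + 9)/2 = 5


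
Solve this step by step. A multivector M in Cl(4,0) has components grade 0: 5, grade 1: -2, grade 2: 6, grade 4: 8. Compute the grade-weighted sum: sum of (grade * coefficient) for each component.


Grade-weighted sum = sum of grade_k * coefficient_k
0*5 = 0
1*(-2) = -2
2*6 = 12
4*8 = 32
Total = 0 + (-2) + 12 + 32 = 42


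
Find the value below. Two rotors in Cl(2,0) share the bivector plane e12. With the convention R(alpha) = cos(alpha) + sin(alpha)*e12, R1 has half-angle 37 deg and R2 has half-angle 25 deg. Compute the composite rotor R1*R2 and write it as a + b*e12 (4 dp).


Same-plane rotors commute and their half-angles add:
R1*R2 = cos(a1 + a2) + sin(a1 + a2)*e12.
a1 + a2 = 37 + 25 = 62 deg
cos(62 deg) = 0.4695
sin(62 deg) = 0.8829
R1*R2 = 0.4695 + 0.8829*e12


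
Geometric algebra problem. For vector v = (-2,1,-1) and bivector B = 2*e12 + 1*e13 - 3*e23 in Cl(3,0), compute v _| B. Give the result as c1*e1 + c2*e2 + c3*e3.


Left contraction v _| B = <vB>_1 (grade-1 part of the geometric product vB).
Using e1_|e12 = e2, e2_|e12 = -e1, e1_|e13 = e3, e3_|e13 = -e1, e2_|e23 = e3, e3_|e23 = -e2:
e1 coeff: -v2*b12 - v3*b13 = -(1)*(2) - (-1)*(1) = -1
e2 coeff: v1*b12 - v3*b23 = (-2)*(2) - (-1)*(-3) = -7
e3 coeff: v1*b13 + v2*b23 = (-2)*(1) + (1)*(-3) = -5
v _| B = -1*e1 - 7*e2 - 5*e3


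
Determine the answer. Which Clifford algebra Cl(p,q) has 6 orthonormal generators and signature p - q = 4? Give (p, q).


We need p + q = 6 and p - q = 4.
Adding: 2p = 6 + 4 = 10, so p = 5.
Then q = 6 - 5 = 1.
(p, q) = (5, 1)


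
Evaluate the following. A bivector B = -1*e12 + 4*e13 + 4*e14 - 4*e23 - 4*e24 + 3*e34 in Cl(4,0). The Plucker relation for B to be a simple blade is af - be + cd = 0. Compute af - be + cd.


Plucker relation: af - be + cd
a*f = (-1)*3 = -3
b*e = 4*(-4) = -16
c*d = 4*(-4) = -16
af - be + cd = -3 - (-16) + (-16)
= -3


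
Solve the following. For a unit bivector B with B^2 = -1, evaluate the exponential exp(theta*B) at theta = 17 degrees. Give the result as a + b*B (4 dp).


For a unit bivector B with B^2 = -1, the exponential series gives
e^(theta*B) = cos(theta) + sin(theta)*B (the GA analogue of Euler's formula).
theta = 17 degrees = 0.296706 rad
cos(17 deg) = 0.9563
sin(17 deg) = 0.2924
exp(theta*B) = 0.9563 + 0.2924*B


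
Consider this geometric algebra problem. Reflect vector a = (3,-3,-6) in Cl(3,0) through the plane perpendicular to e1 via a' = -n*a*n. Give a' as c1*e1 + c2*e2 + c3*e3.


Reflection formula: a' = -n*a*n, with n = e1 (unit vector, n^2 = 1).
For reflection through hyperplane perp to e1:
The component along e1 flips sign, others stay.
a = (3, -3, -6)
a' = (-3, -3, -6)
a' = -3*e1 - 3*e2 - 6*e3


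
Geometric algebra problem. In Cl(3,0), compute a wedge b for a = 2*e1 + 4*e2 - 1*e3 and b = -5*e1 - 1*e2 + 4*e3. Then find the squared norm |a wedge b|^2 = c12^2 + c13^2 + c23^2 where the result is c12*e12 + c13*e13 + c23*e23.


a wedge b = (a1*b2 - a2*b1)*e12 + (a1*b3 - a3*b1)*e13 + (a2*b3 - a3*b2)*e23
e12 coeff: 2*(-1) - 4*(-5) = -2 - (-20) = 18
e13 coeff: 2*4 - (-1)*(-5) = 8 - 5 = 3
e23 coeff: 4*4 - (-1)*(-1) = 16 - 1 = 15
|a wedge b|^2 = 18^2 + 3^2 + 15^2
= 324 + 9 + 225
= 558


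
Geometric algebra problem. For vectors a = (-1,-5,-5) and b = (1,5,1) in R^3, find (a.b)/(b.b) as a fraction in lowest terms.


Projection coefficient = (a . b) / (b . b)
a . b = (-1)*1 + (-5)*5 + (-5)*1
= -1 + (-25) + (-5) = -31
b . b = 1^2 + 5^2 + 1^2
= 1 + 25 + 1 = 27
Coefficient = -31/27
In lowest terms: -31/27


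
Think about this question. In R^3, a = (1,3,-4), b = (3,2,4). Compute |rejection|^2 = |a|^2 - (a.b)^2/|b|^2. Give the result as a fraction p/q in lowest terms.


|a|^2 = 1^2 + 3^2 + (-4)^2 = 26
|b|^2 = 3^2 + 2^2 + 4^2 = 29
a . b = 1*3 + 3*2 + (-4)*4 = -7
(a.b)^2 = (-7)^2 = 49
|rej|^2 = 26 - 49/29
= (754 - 49)/29
= 705/29
In lowest terms: 705/29


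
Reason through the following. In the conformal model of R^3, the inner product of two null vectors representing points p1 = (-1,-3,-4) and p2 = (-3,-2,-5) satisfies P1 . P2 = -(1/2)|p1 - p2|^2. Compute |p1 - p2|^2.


p1 - p2 = (2, -1, 1)
|p1 - p2|^2 = 2^2 + (-1)^2 + 1^2
= 4 + 1 + 1
= 6


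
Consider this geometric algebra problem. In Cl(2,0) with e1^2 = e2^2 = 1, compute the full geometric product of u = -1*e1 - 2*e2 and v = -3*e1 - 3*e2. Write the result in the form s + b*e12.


Expand: (-1*e1 - 2*e2)(-3*e1 - 3*e2)
= (-1)*(-3)*e1e1 + (-1)*(-3)*e1e2 + (-2)*(-3)*e2e1 + (-2)*(-3)*e2e2
Using e1^2 = e2^2 = 1, e2e1 = -e1e2:
Scalar part s = (-1)*(-3) + (-2)*(-3) = 3 + 6 = 9
Bivector part b = (-1)*(-3) - (-2)*(-3) = 3 - 6 = -3
uv = 9 - 3*e12


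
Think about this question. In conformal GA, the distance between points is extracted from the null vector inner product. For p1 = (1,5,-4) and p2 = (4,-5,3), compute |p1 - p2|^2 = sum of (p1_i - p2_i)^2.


p1 - p2 = (-3, 10, -7)
|p1 - p2|^2 = (-3)^2 + 10^2 + (-7)^2
= 9 + 100 + 49
= 158


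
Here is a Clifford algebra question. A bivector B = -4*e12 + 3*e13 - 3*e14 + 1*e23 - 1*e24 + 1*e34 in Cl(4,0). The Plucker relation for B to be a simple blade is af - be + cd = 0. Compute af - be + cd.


Plucker relation: af - be + cd
a*f = (-4)*1 = -4
b*e = 3*(-1) = -3
c*d = (-3)*1 = -3
af - be + cd = -4 - (-3) + (-3)
= -4


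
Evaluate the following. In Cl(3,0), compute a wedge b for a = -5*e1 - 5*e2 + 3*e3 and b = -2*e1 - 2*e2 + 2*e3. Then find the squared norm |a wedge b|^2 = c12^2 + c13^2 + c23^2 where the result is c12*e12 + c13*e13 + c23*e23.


a wedge b = (a1*b2 - a2*b1)*e12 + (a1*b3 - a3*b1)*e13 + (a2*b3 - a3*b2)*e23
e12 coeff: (-5)*(-2) - (-5)*(-2) = 10 - 10 = 0
e13 coeff: (-5)*2 - 3*(-2) = -10 - (-6) = -4
e23 coeff: (-5)*2 - 3*(-2) = -10 - (-6) = -4
|a wedge b|^2 = 0^2 + (-4)^2 + (-4)^2
= 0 + 16 + 16
= 32


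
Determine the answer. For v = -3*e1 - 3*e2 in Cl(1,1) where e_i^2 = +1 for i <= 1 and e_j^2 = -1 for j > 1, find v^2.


v^2 = sum of c_i^2 * e_i^2
Positive signature terms (e_i^2 = +1): (-3)^2 = 9
Negative signature terms (e_j^2 = -1): (-3)^2 = 9
v^2 = 9 - 9 = 0


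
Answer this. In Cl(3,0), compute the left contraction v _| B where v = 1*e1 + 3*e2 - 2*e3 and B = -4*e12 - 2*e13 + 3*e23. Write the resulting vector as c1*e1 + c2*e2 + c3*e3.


Left contraction v _| B = <vB>_1 (grade-1 part of the geometric product vB).
Using e1_|e12 = e2, e2_|e12 = -e1, e1_|e13 = e3, e3_|e13 = -e1, e2_|e23 = e3, e3_|e23 = -e2:
e1 coeff: -v2*b12 - v3*b13 = -(3)*(-4) - (-2)*(-2) = 8
e2 coeff: v1*b12 - v3*b23 = (1)*(-4) - (-2)*(3) = 2
e3 coeff: v1*b13 + v2*b23 = (1)*(-2) + (3)*(3) = 7
v _| B = 8*e1 + 2*e2 + 7*e3


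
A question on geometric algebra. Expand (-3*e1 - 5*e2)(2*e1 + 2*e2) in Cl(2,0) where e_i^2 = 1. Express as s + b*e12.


Expand: (-3*e1 - 5*e2)(2*e1 + 2*e2)
= (-3)*2*e1e1 + (-3)*2*e1e2 + (-5)*2*e2e1 + (-5)*2*e2e2
Using e1^2 = e2^2 = 1, e2e1 = -e1e2:
Scalar part s = (-3)*2 + (-5)*2 = -6 + (-10) = -16
Bivector part b = (-3)*2 - (-5)*2 = -6 - (-10) = 4
uv = -16 + 4*e12


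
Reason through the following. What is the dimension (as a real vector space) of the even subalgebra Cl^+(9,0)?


Even subalgebra dimension = 2^(n-1)
n = 9 + 0 = 9
2^(9 - 1) = 2^8 = 256
Verification: sum of C(9,k) for even k = 1 + 36 + 126 + 84 + 9 = 256
Result = 256


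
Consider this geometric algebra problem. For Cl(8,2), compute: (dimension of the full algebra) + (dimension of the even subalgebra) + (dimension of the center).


n = 8 + 2 = 10
Total dim = 2^10 = 1024
Even subalgebra dim = 2^9 = 512
n is even, so center dim = 1
Sum = 1024 + 512 + 1 = 1537


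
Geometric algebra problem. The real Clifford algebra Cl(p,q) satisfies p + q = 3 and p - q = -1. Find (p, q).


We need p + q = 3 and p - q = -1.
Adding: 2p = 3 + (-1) = 2, so p = 1.
Then q = 3 - 1 = 2.
(p, q) = (1, 2)


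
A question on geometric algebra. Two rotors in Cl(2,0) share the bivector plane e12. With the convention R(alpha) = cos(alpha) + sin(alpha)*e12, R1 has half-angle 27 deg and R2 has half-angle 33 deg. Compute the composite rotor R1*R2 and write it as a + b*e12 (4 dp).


Same-plane rotors commute and their half-angles add:
R1*R2 = cos(a1 + a2) + sin(a1 + a2)*e12.
a1 + a2 = 27 + 33 = 60 deg
cos(60 deg) = 0.5000
sin(60 deg) = 0.8660
R1*R2 = 0.5000 + 0.8660*e12


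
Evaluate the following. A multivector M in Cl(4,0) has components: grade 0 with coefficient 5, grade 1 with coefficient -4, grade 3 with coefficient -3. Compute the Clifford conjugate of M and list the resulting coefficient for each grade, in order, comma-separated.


Clifford conjugate sign for grade k: (-1)^(k(k+1)/2)
Grade 0: (-1)^(0*1/2) = (-1)^0 = 1, coeff 5 -> 5
Grade 1: (-1)^(1*2/2) = (-1)^1 = -1, coeff -4 -> 4
Grade 3: (-1)^(3*4/2) = (-1)^6 = 1, coeff -3 -> -3
Conjugated coefficients: 5, 4, -3


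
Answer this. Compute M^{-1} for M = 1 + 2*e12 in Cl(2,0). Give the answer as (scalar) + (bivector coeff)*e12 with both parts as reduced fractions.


M = 1 + 2*e12, where e12^2 = -1.
Since M commutes with its reverse ~M = a - b*e12, M * ~M = a^2 - b^2*e12^2 = a^2 + b^2.
So M^{-1} = ~M / (a^2 + b^2) = (a - b*e12)/(a^2 + b^2).
a^2 + b^2 = 1 + 4 = 5
Scalar part = 1/5 = 1/5
Bivector coeff = -2/5 = -2/5
M^{-1} = 1/5 - 2/5*e12


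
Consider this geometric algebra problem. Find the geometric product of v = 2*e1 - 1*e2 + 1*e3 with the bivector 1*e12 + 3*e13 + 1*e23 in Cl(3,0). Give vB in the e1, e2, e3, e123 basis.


vB has grade-1 (vector) and grade-3 (trivector) parts: vB = (v _| B) + (v ^ B).
Vector part <vB>_1:
  e1: -v2*b12 - v3*b13 = -(-1)*(1) - (1)*(3) = -2
  e2: v1*b12 - v3*b23 = (2)*(1) - (1)*(1) = 1
  e3: v1*b13 + v2*b23 = (2)*(3) + (-1)*(1) = 5
Trivector part <vB>_3:
  e123: v1*b23 - v2*b13 + v3*b12 = (2)*(1) - (-1)*(3) + (1)*(1) = 6
vB = -2*e1 + 1*e2 + 5*e3 + 6*e123


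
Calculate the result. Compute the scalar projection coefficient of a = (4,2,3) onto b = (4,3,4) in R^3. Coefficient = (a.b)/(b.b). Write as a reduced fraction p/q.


Projection coefficient = (a . b) / (b . b)
a . b = 4*4 + 2*3 + 3*4
= 16 + 6 + 12 = 34
b . b = 4^2 + 3^2 + 4^2
= 16 + 9 + 16 = 41
Coefficient = 34/41
In lowest terms: 34/41


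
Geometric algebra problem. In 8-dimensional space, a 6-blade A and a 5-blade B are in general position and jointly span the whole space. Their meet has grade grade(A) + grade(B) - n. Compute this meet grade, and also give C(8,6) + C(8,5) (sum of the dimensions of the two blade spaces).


Meet grade = grade(A) + grade(B) - n
= 6 + 5 - 8 = 3
C(8,6) = 28
C(8,5) = 56
dim_A + dim_B = 28 + 56 = 84


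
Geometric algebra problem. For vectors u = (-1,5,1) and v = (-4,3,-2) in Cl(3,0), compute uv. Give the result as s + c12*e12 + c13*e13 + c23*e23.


In Cl(3,0): e_i^2 = 1, e_ie_j = -e_je_i for i != j.
Scalar part = u . v = (-1)*(-4) + 5*3 + 1*(-2)
= 4 + 15 + (-2) = 17
e12 coeff = (-1)*3 - 5*(-4) = -3 - (-20) = 17
e13 coeff = (-1)*(-2) - 1*(-4) = 2 - (-4) = 6
e23 coeff = 5*(-2) - 1*3 = -10 - 3 = -13
uv = 17 + 17*e12 + 6*e13 - 13*e23


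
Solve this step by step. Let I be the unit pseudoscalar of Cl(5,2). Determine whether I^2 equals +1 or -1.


The pseudoscalar I = e1...e_n (product of all n generators) of Cl(p,q) satisfies I^2 = (-1)^(q + n(n-1)/2).
p = 5, q = 2, n = p + q = 7
n(n-1)/2 = 7 * 6 / 2 = 21
Exponent = q + n(n-1)/2 = 2 + 21 = 23
I^2 = (-1)^23 = -1


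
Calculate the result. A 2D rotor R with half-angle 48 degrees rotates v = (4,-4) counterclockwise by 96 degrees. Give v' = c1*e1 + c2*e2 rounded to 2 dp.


Rotor R = cos(48deg) - sin(48deg)*e12
Rotation angle theta = 2 * 48 = 96 degrees
v' = R*v*~R rotates v by theta.
cos(96deg) = -0.1045, sin(96deg) = 0.9945
v'_1 = 4*cos(96deg) - (-4)*sin(96deg)
= 4*(-0.1045) - (-4)*0.9945
= 3.56
v'_2 = 4*sin(96deg) + (-4)*cos(96deg)
= 4*0.9945 + (-4)*(-0.1045)
= 4.40
v' = 3.56*e1 + 4.40*e2


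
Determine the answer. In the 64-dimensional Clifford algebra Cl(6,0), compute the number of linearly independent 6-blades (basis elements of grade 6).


Number of grade-k basis blades in Cl(p,q) with n = p + q is C(n, k).
n = 6 + 0 = 6
C(6, 6) = 6! / (6! * 0!)
= 720 / (720 * 1)
= 1


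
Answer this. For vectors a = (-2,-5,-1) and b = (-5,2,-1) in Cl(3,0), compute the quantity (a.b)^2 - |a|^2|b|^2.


a . b = (-2)*(-5) + (-5)*2 + (-1)*(-1)
= 10 + (-10) + 1 = 1
|a|^2 = (-2)^2 + (-5)^2 + (-1)^2 = 30
|b|^2 = (-5)^2 + 2^2 + (-1)^2 = 30
(a.b)^2 = 1^2 = 1
|a|^2 * |b|^2 = 30 * 30 = 900
Result = 1 - 900 = -899


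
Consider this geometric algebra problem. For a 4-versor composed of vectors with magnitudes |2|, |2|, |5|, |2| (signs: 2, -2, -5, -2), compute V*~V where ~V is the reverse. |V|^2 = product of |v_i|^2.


Each vector v_i has |v_i|^2 = s_i^2
Squared scales: 2^2 = 4, (-2)^2 = 4, (-5)^2 = 25, (-2)^2 = 4
|V|^2 = 4 * 4 * 25 * 4
= 1600


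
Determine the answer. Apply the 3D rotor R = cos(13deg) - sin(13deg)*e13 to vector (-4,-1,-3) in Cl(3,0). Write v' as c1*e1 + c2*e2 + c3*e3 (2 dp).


Rotor R = cos(13deg) - sin(13deg)*e13
Rotation angle theta = 2 * 13 = 26 degrees in the e13 plane (e1 -> e3).
The component perpendicular to the plane (e2) is invariant: v'_2 = v2 = -1.00
cos(26deg) = 0.8988, sin(26deg) = 0.4384
v'_1 = v1*cos(theta) - v3*sin(theta) = -4*0.8988 - (-3)*0.4384 = -2.28
v'_3 = v1*sin(theta) + v3*cos(theta) = -4*0.4384 + (-3)*0.8988 = -4.45
v' = -2.28*e1 - 1.00*e2 - 4.45*e3


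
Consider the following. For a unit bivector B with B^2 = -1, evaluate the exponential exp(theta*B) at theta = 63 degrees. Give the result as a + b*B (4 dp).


For a unit bivector B with B^2 = -1, the exponential series gives
e^(theta*B) = cos(theta) + sin(theta)*B (the GA analogue of Euler's formula).
theta = 63 degrees = 1.099557 rad
cos(63 deg) = 0.4540
sin(63 deg) = 0.8910
exp(theta*B) = 0.4540 + 0.8910*B


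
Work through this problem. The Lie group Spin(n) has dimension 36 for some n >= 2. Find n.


dim Spin(n) = dim so(n) = n(n-1)/2.
Solve n(n-1)/2 = 36, i.e. n^2 - n - 72 = 0.
Discriminant = 1 + 8*36 = 289
n = (1 + sqrt(289))/2 = (1 + 17)/2 = 9


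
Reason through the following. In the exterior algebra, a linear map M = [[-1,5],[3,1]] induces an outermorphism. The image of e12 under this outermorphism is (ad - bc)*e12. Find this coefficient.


The outermorphism of a linear map f sends e1^e2 to f(e1)^f(e2).
f(e1) = -1*e1 + 3*e2
f(e2) = 5*e1 + 1*e2
f(e1) ^ f(e2) = (-1*e1 + 3*e2) ^ (5*e1 + 1*e2)
= (-1)*1*e12 + 3*5*e21
= (-1 - 15)*e12
= -16*e12
Coefficient = -16


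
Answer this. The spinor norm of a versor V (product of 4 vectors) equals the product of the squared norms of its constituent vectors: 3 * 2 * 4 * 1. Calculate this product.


Spinor norm N(V) = |v1|^2 * |v2|^2 * ... * |v4|^2
= 3 * 2 * 4 * 1
Running product: 3, 6, 24, 24
N(V) = 24


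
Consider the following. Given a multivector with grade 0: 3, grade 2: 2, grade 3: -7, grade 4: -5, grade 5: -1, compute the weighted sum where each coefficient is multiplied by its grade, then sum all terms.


Grade-weighted sum = sum of grade_k * coefficient_k
0*3 = 0
2*2 = 4
3*(-7) = -21
4*(-5) = -20
5*(-1) = -5
Total = 0 + 4 + (-21) + (-20) + (-5) = -42


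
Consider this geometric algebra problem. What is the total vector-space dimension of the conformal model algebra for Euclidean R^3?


The conformal model of R^3 uses Cl(4,1): the 3 Euclidean generators plus two extra orthogonal generators e+ (e+^2 = +1) and e- (e-^2 = -1), from which the null vectors e0, einf are built.
Number of generators m = 3 + 2 = 5.
dim Cl(p,q) = 2^m = 2^5 = 32


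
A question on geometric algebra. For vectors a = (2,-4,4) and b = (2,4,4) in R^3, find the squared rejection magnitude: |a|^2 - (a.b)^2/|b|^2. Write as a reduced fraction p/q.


|a|^2 = 2^2 + (-4)^2 + 4^2 = 36
|b|^2 = 2^2 + 4^2 + 4^2 = 36
a . b = 2*2 + (-4)*4 + 4*4 = 4
(a.b)^2 = 4^2 = 16
|rej|^2 = 36 - 16/36
= (1296 - 16)/36
= 1280/36
In lowest terms: 320/9


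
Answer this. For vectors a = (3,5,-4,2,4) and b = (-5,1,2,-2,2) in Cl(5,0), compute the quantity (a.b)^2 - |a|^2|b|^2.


a . b = 3*(-5) + 5*1 + (-4)*2 + 2*(-2) + 4*2
= -15 + 5 + (-8) + (-4) + 8 = -14
|a|^2 = 3^2 + 5^2 + (-4)^2 + 2^2 + 4^2 = 70
|b|^2 = (-5)^2 + 1^2 + 2^2 + (-2)^2 + 2^2 = 38
(a.b)^2 = (-14)^2 = 196
|a|^2 * |b|^2 = 70 * 38 = 2660
Result = 196 - 2660 = -2464


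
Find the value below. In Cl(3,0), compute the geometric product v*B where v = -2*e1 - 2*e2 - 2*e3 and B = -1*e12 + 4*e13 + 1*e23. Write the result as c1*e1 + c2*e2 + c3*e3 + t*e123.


vB has grade-1 (vector) and grade-3 (trivector) parts: vB = (v _| B) + (v ^ B).
Vector part <vB>_1:
  e1: -v2*b12 - v3*b13 = -(-2)*(-1) - (-2)*(4) = 6
  e2: v1*b12 - v3*b23 = (-2)*(-1) - (-2)*(1) = 4
  e3: v1*b13 + v2*b23 = (-2)*(4) + (-2)*(1) = -10
Trivector part <vB>_3:
  e123: v1*b23 - v2*b13 + v3*b12 = (-2)*(1) - (-2)*(4) + (-2)*(-1) = 8
vB = 6*e1 + 4*e2 - 10*e3 + 8*e123


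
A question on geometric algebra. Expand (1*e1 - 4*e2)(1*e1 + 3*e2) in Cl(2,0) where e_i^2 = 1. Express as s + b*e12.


Expand: (1*e1 - 4*e2)(1*e1 + 3*e2)
= 1*1*e1e1 + 1*3*e1e2 + (-4)*1*e2e1 + (-4)*3*e2e2
Using e1^2 = e2^2 = 1, e2e1 = -e1e2:
Scalar part s = 1*1 + (-4)*3 = 1 + (-12) = -11
Bivector part b = 1*3 - (-4)*1 = 3 - (-4) = 7
uv = -11 + 7*e12


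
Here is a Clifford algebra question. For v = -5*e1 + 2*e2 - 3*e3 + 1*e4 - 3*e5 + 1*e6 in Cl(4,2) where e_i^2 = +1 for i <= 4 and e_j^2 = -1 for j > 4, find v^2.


v^2 = sum of c_i^2 * e_i^2
Positive signature terms (e_i^2 = +1): (-5)^2 + 2^2 + (-3)^2 + 1^2 = 39
Negative signature terms (e_j^2 = -1): (-3)^2 + 1^2 = 10
v^2 = 39 - 10 = 29


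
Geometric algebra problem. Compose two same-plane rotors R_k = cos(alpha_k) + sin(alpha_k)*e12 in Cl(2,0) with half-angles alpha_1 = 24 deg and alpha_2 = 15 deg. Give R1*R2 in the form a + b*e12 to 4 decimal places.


Same-plane rotors commute and their half-angles add:
R1*R2 = cos(a1 + a2) + sin(a1 + a2)*e12.
a1 + a2 = 24 + 15 = 39 deg
cos(39 deg) = 0.7771
sin(39 deg) = 0.6293
R1*R2 = 0.7771 + 0.6293*e12


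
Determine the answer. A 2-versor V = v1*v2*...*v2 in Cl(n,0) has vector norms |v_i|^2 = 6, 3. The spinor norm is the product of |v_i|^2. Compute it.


Spinor norm N(V) = |v1|^2 * |v2|^2 * ... * |v2|^2
= 6 * 3
Running product: 6, 18
N(V) = 18


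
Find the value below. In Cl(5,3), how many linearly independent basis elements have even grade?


Even subalgebra dimension = 2^(n-1)
n = 5 + 3 = 8
2^(8 - 1) = 2^7 = 128
Verification: sum of C(8,k) for even k = 1 + 28 + 70 + 28 + 1 = 128
Result = 128
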